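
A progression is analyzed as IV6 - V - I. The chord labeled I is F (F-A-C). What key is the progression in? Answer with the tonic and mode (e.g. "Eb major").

I is given as F-A-C — a major triad with root F.
If F is scale degree 1 and the mode makes that degree carry a major triad, the tonic is F and the mode is major.

F major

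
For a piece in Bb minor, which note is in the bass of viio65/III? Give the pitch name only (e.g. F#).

The applied chord viio65/III is rooted on C: C-Eb-Gb-Bbb.
The figure 65 means first inversion — the third is in the bass.

Eb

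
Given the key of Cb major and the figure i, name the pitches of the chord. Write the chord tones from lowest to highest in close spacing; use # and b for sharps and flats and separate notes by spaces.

Cb Ebb Gb

Scale degree 1 in Cb major is Cb; here the chord built on it is altered to a minor triad. i is the minor tonic, borrowed from the parallel minor.
So the chord is Cb-Ebb-Gb, a minor triad.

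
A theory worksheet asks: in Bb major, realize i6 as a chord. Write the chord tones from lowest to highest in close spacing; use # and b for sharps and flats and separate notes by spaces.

i6 is the minor tonic, borrowed from the parallel minor. In Bb major that root is Bb.
So the chord is Bb-Db-F.
The figured bass 6 indicates first inversion, placing the third (Db) in the bass: Db-F-Bb.

Db F Bb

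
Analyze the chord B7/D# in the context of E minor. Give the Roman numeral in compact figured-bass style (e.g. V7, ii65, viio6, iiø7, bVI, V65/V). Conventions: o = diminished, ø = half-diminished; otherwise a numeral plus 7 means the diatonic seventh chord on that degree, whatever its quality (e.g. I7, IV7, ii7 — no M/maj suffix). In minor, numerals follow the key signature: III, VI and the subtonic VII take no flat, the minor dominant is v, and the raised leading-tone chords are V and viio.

V65

The pitches B-D#-F#-A form a dominant seventh chord rooted on B.
In E minor, B is the dominant; the diatonic dominant seventh chord there is V7.
With D# in the bass the chord is in first inversion, so the figured bass is 65.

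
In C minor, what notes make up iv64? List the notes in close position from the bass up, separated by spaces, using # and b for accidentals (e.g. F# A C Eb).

C F Ab

The numeral's case and figure indicate a minor triad. In C minor its root, scale degree 4, is F.
That chord is spelled F-Ab-C.
With the 64 figure the chord is in second inversion; from the bass C upward in close position it reads C-F-Ab.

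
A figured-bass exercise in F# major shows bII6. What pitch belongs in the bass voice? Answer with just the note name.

bII in F# major has root G; the chord is G-B-D.
The figure 6 means first inversion — the third is in the bass.

B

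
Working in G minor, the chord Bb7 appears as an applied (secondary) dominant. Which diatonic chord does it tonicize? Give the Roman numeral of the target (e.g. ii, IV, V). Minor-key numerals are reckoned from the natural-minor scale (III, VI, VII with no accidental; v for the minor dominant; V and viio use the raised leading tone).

VI

The chord is a dominant seventh chord on Bb.
A dominant resolves down a perfect fifth: Bb → Eb. In G minor, Eb is scale degree 6, i.e. VI.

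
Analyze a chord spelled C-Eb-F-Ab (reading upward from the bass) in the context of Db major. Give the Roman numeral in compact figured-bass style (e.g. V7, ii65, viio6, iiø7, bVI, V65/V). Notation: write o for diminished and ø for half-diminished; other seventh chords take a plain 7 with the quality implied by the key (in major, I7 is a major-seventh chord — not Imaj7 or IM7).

iii43

The pitches F-Ab-C-Eb form a minor seventh chord rooted on F.
F is scale degree 3 in Db major, and a minor seventh chord on that degree is written iii7.
With C in the bass the chord is in second inversion, so the figured bass is 43.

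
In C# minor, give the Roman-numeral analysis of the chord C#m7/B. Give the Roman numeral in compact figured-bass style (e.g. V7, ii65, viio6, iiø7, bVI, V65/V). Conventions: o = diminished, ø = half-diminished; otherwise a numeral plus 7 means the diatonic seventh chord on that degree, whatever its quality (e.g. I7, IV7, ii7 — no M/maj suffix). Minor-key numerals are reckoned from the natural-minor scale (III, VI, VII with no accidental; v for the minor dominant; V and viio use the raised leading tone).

i42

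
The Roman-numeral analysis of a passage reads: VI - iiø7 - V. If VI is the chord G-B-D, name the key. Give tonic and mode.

B minor

The anchor chord is a major triad on G, labeled VI.
VI on G implies G is the submediant; that puts the tonic at B, and the uppercase numeral fits minor mode.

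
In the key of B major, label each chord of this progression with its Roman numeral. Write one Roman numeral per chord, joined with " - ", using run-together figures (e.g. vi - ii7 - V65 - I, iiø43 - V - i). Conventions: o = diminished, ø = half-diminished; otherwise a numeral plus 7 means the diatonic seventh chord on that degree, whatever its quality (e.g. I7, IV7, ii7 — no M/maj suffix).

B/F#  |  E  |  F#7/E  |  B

B/F#: root B is the tonic; major triad there is I64.
E: root E is the subdominant; major triad there is IV.
F#7/E: root F# is the dominant; dominant seventh chord there is V42.
B: root B is the tonic; major triad there is I.

I64 - IV - V42 - I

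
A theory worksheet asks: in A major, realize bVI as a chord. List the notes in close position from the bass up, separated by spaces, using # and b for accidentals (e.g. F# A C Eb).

Scale degree 6 in A major is F#; lowering it a half step gives F. bVI is a major triad on the lowered sixth degree, borrowed from the parallel minor.
So the chord is F-A-C, a major triad.

F A C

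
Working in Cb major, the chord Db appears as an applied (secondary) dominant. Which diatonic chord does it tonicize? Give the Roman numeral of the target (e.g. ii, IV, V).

V

The chord is a major triad on Db.
A dominant resolves down a perfect fifth: Db → Gb. In Cb major, Gb is scale degree 5, i.e. V.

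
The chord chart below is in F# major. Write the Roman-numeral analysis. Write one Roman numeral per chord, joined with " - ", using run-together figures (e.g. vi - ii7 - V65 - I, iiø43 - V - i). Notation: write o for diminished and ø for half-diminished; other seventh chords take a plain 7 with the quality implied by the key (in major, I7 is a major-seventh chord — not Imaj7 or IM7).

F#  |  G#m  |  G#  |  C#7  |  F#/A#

I - ii - V/V - V7 - I6

F#: root F# is the tonic; major triad there is I.
G#m: minor triad on G# = scale degree 2 → ii.
G# is the secondary dominant of V (major triad on G#): V/V.
C#7: root C# is the dominant; dominant seventh chord there is V7.
F#/A#: root F# is the tonic; major triad there is I6.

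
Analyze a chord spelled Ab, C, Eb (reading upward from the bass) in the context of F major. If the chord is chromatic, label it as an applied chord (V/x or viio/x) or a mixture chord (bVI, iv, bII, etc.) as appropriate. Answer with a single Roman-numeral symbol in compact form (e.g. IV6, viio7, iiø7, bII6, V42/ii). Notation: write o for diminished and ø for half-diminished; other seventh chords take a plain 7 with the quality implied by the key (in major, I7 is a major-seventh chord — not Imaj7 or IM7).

The pitches Ab-C-Eb form a major triad rooted on Ab.
Ab is the lowered third degree of F major (diatonic 3 would be A). This is a major triad on the lowered third degree, borrowed from the parallel minor.

bIII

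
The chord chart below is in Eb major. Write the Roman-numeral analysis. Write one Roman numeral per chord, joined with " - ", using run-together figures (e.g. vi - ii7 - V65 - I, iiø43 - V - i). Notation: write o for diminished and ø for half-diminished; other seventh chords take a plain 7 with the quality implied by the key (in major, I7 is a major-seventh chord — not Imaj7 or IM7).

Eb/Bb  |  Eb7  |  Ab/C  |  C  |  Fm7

Eb/Bb: root Eb is the tonic; major triad there is I64.
Eb7: a dominant seventh chord on Eb, the applied dominant of IV → V7/IV.
Ab/C has root Ab, degree 4 in Eb major, so IV6.
C: chromatic; C is V of ii, so V/ii.
Fm7 has root F, degree 2 in Eb major, so ii7.

I64 - V7/IV - IV6 - V/ii - ii7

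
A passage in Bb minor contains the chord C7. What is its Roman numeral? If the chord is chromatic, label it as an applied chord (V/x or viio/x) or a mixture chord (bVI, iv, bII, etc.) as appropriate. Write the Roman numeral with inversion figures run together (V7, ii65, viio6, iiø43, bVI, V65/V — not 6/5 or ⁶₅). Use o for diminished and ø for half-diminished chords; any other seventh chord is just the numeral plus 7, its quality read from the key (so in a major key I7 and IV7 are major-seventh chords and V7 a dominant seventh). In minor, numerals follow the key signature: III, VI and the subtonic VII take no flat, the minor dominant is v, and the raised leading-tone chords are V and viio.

The pitches C-E-G-Bb form a dominant seventh chord rooted on C.
C is not a diatonic chord root with this quality in Bb minor, but it lies a perfect fifth above F (V), so the chord functions as an applied dominant of V.

V7/V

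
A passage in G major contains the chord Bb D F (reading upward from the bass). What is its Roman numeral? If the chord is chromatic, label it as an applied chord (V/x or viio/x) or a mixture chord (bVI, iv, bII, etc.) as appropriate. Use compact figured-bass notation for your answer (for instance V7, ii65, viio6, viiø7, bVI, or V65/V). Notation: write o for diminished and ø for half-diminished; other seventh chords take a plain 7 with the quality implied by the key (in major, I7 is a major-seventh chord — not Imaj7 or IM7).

Stacked in thirds the chord is Bb-D-F: a major triad on Bb.
Bb is the lowered third degree of G major (diatonic 3 would be B). This is a major triad on the lowered third degree, borrowed from the parallel minor.

bIII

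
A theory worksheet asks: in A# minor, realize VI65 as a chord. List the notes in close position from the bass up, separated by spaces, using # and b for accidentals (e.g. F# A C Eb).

A# C# E# F#

The numeral's case and figure indicate a major seventh chord. In A# minor its root, the submediant, is F#.
Stacking thirds from F# gives F#-A#-C#-E#.
The figured bass 65 indicates first inversion, placing the third (A#) in the bass: A#-C#-E#-F#.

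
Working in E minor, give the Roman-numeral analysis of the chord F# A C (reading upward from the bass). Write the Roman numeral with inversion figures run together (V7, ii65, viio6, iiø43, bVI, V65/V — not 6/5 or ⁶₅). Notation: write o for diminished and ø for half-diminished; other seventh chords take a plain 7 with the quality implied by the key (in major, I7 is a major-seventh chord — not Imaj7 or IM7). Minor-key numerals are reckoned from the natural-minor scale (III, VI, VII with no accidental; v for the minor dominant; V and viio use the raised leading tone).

iio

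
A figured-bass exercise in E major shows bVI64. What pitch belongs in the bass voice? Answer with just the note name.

G

bVI in E major has root C; the chord is C-E-G.
The figure 64 means second inversion — the fifth is in the bass.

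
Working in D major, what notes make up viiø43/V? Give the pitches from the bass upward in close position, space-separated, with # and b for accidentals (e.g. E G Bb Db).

The slash marks an applied leading-tone chord: viio of V. In D major, V is A, so the leading tone to it is G#, a half step below.
Building a half-diminished seventh chord on G# gives G#-B-D-F#.
The figured bass 43 indicates second inversion, placing the fifth (D) in the bass: D-F#-G#-B.

D F# G# B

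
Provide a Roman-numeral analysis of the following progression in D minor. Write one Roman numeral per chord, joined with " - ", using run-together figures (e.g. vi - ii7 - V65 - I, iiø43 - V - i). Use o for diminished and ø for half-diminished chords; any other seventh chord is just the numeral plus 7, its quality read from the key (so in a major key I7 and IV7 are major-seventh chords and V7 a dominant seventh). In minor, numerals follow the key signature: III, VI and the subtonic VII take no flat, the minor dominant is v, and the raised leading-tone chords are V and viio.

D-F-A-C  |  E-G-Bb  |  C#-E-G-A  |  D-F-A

i7 - iio - V65 - i

D-F-A-C has root D, degree 1 in D minor, so i7.
E-G-Bb: root E is the supertonic; diminished triad there is iio.
C#-E-G-A: root A is the dominant; dominant seventh chord there is V65.
D-F-A has root D, degree 1 in D minor, so i.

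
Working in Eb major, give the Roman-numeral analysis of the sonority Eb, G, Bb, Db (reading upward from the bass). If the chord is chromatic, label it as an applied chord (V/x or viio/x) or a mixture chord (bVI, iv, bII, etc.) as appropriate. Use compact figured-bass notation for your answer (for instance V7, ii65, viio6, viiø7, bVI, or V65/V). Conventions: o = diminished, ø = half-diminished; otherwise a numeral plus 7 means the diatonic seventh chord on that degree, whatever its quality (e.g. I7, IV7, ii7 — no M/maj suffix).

V7/IV

Stacked in thirds the chord is Eb-G-Bb-Db: a dominant seventh chord on Eb.
Eb is not a diatonic chord root with this quality in Eb major, but it lies a perfect fifth above Ab (IV), so the chord functions as an applied dominant of IV.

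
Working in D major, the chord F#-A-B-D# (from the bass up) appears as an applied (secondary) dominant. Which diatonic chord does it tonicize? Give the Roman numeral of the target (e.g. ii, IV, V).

ii

The chord is a dominant seventh chord on B.
A dominant resolves down a perfect fifth: B → E. In D major, E is scale degree 2, i.e. ii.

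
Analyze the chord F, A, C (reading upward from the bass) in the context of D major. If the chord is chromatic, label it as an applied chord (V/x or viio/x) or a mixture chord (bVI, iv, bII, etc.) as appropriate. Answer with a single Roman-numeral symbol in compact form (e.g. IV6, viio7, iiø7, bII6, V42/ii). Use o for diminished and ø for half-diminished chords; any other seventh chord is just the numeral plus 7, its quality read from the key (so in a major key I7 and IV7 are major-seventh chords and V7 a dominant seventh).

bIII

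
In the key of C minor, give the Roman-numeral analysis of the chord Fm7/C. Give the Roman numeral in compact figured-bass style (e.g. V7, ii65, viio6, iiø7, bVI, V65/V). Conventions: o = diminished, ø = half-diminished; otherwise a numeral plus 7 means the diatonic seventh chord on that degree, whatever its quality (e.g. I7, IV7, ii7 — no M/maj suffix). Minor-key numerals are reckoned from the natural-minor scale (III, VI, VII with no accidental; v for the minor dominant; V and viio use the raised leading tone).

iv43

Stacked in thirds the chord is F-Ab-C-Eb: a minor seventh chord on F.
In C minor, F is the subdominant; the diatonic minor seventh chord there is iv7.
With C in the bass the chord is in second inversion, so the figured bass is 43.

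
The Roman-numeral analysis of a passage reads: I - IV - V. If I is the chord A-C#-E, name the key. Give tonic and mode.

A major

I is given as A-C#-E — a major triad with root A.
If A is scale degree 1 and the mode makes that degree carry a major triad, the tonic is A and the mode is major.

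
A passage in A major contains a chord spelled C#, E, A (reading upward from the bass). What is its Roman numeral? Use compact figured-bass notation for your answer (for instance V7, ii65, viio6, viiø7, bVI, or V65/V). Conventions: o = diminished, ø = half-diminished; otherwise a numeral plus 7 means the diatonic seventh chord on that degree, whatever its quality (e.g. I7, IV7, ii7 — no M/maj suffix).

Stacked in thirds the chord is A-C#-E: a major triad on A.
A is scale degree 1 in A major, and a major triad on that degree is written I.
With C# in the bass the chord is in first inversion, so the figured bass is 6.

I6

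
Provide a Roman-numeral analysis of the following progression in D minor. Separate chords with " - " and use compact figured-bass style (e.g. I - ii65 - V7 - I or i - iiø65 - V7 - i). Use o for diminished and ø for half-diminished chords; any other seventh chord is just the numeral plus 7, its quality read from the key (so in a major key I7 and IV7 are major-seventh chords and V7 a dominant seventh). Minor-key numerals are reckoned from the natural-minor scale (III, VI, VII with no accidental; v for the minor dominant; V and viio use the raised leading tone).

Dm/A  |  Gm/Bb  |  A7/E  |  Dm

i64 - iv6 - V43 - i

Dm/A has root D, degree 1 in D minor, so i64.
Gm/Bb: minor triad on G = scale degree 4 → iv6.
A7/E: dominant seventh chord on A = scale degree 5 → V43.
Dm: root D is the tonic; minor triad there is i.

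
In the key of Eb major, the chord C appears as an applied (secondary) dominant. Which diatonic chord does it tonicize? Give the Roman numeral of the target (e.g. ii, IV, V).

The chord is a major triad on C.
A dominant resolves down a perfect fifth: C → F. In Eb major, F is scale degree 2, i.e. ii.

ii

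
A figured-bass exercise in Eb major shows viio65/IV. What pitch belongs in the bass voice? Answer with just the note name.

Bb

The applied chord viio65/IV is rooted on G: G-Bb-Db-Fb.
The figure 65 means first inversion — the third is in the bass.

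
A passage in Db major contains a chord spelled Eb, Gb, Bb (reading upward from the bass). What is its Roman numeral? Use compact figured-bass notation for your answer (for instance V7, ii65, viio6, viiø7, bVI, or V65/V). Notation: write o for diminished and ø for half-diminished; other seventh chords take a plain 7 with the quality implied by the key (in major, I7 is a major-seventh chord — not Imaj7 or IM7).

ii

The pitches Eb-Gb-Bb form a minor triad rooted on Eb.
Eb is scale degree 2 in Db major, and a minor triad on that degree is written ii.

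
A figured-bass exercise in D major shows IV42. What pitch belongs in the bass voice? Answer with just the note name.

F#

IV in D major has root G; the chord is G-B-D-F#.
The figure 42 means third inversion — the seventh is in the bass.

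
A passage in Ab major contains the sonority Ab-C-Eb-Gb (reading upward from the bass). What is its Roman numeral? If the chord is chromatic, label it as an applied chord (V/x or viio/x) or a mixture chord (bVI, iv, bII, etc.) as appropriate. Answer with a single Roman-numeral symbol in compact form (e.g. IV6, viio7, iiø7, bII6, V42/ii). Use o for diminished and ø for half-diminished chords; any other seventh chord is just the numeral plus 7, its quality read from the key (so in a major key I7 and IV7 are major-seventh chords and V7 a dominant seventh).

V7/IV

The pitches Ab-C-Eb-Gb form a dominant seventh chord rooted on Ab.
Ab is not a diatonic chord root with this quality in Ab major, but it lies a perfect fifth above Db (IV), so the chord functions as an applied dominant of IV.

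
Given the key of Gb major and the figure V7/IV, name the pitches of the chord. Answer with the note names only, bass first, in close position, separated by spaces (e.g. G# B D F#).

V7/IV is a secondary dominant — the dominant seventh of IV. IV in Gb major is Cb, so the applied chord's root is Gb, a perfect fifth above.
Building a dominant seventh chord on Gb gives Gb-Bb-Db-Fb.

Gb Bb Db Fb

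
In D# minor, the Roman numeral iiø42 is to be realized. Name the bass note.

D#

iiø in D# minor has root E#; the chord is E#-G#-B-D#.
The figure 42 means third inversion — the seventh is in the bass.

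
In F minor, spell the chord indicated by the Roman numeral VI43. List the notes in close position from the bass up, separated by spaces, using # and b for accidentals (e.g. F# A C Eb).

The numeral's case and figure indicate a major seventh chord. In F minor its root, the sixth degree, is Db.
Stacking thirds from Db gives Db-F-Ab-C.
With the 43 figure the chord is in second inversion; from the bass Ab upward in close position it reads Ab-C-Db-F.

Ab C Db F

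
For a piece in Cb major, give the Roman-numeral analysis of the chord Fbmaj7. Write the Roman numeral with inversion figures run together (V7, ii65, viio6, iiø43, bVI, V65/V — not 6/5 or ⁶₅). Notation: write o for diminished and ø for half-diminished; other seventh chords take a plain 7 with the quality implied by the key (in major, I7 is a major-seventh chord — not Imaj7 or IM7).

IV7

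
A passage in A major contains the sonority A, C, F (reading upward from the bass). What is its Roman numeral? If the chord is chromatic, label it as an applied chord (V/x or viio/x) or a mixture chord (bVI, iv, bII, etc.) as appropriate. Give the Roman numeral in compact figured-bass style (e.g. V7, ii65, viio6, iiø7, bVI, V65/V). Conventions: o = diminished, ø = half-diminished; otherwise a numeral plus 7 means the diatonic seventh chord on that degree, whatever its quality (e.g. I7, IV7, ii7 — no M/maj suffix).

The pitches F-A-C form a major triad rooted on F.
F is the lowered sixth degree of A major (diatonic 6 would be F#). This is a major triad on the lowered sixth degree, borrowed from the parallel minor.
With A in the bass the chord is in first inversion, so the figured bass is 6.

bVI6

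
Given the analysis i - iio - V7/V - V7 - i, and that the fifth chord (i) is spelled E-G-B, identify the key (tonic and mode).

E minor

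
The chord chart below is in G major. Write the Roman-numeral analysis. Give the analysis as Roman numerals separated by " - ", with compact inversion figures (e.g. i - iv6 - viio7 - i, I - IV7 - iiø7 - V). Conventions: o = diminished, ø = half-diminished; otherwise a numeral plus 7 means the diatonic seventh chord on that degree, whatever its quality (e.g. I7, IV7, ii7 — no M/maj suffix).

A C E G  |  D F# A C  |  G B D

A-C-E-G has root A, degree 2 in G major, so ii7.
D-F#-A-C: root D is the dominant; dominant seventh chord there is V7.
G-B-D: major triad on G = scale degree 1 → I.

ii7 - V7 - I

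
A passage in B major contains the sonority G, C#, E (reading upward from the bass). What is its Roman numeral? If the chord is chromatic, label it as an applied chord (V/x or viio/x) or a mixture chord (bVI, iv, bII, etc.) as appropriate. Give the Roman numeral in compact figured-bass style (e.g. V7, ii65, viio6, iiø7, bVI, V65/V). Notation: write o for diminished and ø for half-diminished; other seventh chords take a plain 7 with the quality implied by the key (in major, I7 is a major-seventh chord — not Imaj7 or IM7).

iio64

Stacked in thirds the chord is C#-E-G: a diminished triad on C#.
C# is the second degree of B major. This is the diminished supertonic triad, borrowed from the parallel minor.
With G in the bass the chord is in second inversion, so the figured bass is 64.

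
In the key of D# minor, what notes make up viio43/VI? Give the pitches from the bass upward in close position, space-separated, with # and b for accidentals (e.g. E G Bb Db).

E G A# C#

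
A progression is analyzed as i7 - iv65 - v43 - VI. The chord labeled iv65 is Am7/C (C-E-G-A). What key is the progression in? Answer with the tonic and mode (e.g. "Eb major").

E minor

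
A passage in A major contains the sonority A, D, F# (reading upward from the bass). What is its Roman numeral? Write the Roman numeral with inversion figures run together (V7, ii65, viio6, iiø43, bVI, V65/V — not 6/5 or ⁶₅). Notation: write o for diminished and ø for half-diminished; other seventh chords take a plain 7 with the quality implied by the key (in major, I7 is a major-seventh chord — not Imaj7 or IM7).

The pitches D-F#-A form a major triad rooted on D.
D is scale degree 4 in A major, and a major triad on that degree is written IV.
With A in the bass the chord is in second inversion, so the figured bass is 64.

IV64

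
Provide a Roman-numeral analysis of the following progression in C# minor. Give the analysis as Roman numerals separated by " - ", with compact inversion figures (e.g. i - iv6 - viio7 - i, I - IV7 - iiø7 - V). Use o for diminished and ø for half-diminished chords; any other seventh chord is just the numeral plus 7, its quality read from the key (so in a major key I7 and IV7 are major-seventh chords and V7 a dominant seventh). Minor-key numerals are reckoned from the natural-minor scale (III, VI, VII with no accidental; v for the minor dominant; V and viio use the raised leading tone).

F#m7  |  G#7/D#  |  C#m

F#m7: root F# is the subdominant; minor seventh chord there is iv7.
G#7/D# has root G#, degree 5 in C# minor, so V43.
C#m: root C# is the tonic; minor triad there is i.

iv7 - V43 - i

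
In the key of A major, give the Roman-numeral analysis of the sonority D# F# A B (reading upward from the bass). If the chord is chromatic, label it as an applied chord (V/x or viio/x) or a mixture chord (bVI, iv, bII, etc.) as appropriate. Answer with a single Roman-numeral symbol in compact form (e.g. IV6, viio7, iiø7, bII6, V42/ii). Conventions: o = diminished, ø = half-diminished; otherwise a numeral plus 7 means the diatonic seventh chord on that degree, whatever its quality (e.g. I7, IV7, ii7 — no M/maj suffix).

The pitches B-D#-F#-A form a dominant seventh chord rooted on B.
B is not a diatonic chord root with this quality in A major, but it lies a perfect fifth above E (V), so the chord functions as an applied dominant of V.
With D# in the bass the chord is in first inversion, so the figured bass is 65.

V65/V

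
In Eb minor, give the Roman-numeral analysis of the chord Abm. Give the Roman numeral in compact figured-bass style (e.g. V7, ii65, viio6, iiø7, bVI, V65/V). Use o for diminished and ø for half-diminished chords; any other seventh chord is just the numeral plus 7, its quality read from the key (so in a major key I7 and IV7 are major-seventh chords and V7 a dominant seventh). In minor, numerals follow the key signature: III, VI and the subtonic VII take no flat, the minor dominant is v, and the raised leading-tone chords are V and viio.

iv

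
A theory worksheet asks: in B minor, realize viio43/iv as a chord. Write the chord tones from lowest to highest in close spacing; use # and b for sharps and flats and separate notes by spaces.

A C D# F#

viio43/iv is a secondary leading-tone chord. The target iv is E in B minor; the applied chord is rooted a semitone below, on D#.
Building a fully diminished seventh chord on D# gives D#-F#-A-C.
With the 43 figure the chord is in second inversion; from the bass A upward in close position it reads A-C-D#-F#.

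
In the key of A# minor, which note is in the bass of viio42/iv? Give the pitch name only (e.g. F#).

The applied chord viio42/iv is rooted on C##: C##-E#-G#-B.
The figure 42 means third inversion — the seventh is in the bass.

B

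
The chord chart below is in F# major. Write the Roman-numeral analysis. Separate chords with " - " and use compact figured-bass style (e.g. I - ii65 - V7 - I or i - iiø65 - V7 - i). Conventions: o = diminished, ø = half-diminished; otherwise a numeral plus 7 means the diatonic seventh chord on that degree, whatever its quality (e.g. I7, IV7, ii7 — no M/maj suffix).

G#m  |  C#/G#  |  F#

G#m has root G#, degree 2 in F# major, so ii.
C#/G# has root C#, degree 5 in F# major, so V64.
F# has root F#, degree 1 in F# major, so I.

ii - V64 - I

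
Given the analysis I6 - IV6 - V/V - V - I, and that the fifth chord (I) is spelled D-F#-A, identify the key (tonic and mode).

D major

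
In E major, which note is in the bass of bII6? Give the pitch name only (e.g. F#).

A

bII in E major has root F; the chord is F-A-C.
The figure 6 means first inversion — the third is in the bass.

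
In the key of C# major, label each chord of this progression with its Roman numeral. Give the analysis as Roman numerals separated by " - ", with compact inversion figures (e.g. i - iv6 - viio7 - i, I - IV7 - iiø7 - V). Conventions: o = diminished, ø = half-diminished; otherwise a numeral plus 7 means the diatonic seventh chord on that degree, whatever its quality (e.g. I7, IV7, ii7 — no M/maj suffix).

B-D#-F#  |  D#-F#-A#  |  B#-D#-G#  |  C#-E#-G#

bVII - ii - V6 - I

B-D#-F# is non-diatonic — bVII, a mixture chord from C# minor.
D#-F#-A#: root D# is the supertonic; minor triad there is ii.
B#-D#-G#: root G# is the dominant; major triad there is V6.
C#-E#-G#: major triad on C# = scale degree 1 → I.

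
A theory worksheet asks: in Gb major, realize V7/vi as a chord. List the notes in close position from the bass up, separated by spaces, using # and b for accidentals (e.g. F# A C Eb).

Bb D F Ab

V7/vi is a secondary dominant — the dominant seventh of vi. vi in Gb major is Eb, so the applied chord's root is Bb, a perfect fifth above.
Building a dominant seventh chord on Bb gives Bb-D-F-Ab.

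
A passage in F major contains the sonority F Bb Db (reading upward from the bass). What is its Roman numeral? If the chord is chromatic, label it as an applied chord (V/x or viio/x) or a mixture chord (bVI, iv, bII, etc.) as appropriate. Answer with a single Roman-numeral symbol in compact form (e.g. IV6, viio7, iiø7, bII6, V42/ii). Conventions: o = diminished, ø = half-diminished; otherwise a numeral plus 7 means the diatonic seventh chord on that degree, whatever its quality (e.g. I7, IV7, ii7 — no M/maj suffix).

The pitches Bb-Db-F form a minor triad rooted on Bb.
Bb is the fourth degree of F major. This is the minor subdominant, borrowed from the parallel minor.
With F in the bass the chord is in second inversion, so the figured bass is 64.

iv64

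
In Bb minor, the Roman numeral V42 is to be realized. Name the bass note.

Eb

V in Bb minor has root F; the chord is F-A-C-Eb.
The figure 42 means third inversion — the seventh is in the bass.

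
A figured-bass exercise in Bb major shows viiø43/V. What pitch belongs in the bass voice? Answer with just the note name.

Bb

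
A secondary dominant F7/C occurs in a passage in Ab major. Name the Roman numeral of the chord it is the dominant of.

ii

The chord is a dominant seventh chord on F.
A dominant resolves down a perfect fifth: F → Bb. In Ab major, Bb is scale degree 2, i.e. ii.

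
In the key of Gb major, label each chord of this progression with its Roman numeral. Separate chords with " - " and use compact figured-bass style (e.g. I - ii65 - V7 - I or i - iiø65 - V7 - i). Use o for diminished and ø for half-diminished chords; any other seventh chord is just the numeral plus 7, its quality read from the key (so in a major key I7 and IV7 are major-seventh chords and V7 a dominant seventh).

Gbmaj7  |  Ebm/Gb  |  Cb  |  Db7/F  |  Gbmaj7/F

Gbmaj7: root Gb is the tonic; major seventh chord there is I7.
Ebm/Gb: root Eb is the submediant; minor triad there is vi6.
Cb: major triad on Cb = scale degree 4 → IV.
Db7/F: dominant seventh chord on Db = scale degree 5 → V65.
Gbmaj7/F has root Gb, degree 1 in Gb major, so I42.

I7 - vi6 - IV - V65 - I42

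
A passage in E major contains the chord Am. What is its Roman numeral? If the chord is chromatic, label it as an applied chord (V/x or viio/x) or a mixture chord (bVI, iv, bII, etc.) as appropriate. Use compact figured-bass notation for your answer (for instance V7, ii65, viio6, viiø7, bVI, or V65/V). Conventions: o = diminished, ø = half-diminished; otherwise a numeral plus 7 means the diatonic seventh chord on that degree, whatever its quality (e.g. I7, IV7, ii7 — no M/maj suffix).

iv

Stacked in thirds the chord is A-C-E: a minor triad on A.
A is the fourth degree of E major. This is the minor subdominant, borrowed from the parallel minor.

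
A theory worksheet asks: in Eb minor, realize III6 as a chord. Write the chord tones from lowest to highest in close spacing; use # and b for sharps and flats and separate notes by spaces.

Bb Db Gb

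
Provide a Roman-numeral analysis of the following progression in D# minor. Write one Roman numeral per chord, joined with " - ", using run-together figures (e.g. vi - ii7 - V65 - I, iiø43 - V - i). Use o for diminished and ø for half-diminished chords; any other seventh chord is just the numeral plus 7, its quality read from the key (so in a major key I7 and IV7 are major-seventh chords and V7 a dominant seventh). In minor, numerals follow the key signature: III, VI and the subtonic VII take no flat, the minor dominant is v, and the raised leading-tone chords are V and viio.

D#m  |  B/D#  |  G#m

i - VI6 - iv

D#m has root D#, degree 1 in D# minor, so i.
B/D# has root B, degree 6 in D# minor, so VI6.
G#m: root G# is the subdominant; minor triad there is iv.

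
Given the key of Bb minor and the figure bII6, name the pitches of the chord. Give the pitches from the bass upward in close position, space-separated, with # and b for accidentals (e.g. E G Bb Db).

Eb Gb Cb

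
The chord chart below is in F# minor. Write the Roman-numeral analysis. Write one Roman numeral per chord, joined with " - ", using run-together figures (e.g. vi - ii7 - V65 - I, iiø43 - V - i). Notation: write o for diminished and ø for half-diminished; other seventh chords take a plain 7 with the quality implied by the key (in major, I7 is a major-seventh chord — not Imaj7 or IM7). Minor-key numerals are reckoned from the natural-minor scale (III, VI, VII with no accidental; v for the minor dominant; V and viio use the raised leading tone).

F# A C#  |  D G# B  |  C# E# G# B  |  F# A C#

i - iio64 - V7 - i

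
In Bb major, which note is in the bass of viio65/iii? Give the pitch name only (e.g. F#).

E

The applied chord viio65/iii is rooted on C#: C#-E-G-Bb.
The figure 65 means first inversion — the third is in the bass.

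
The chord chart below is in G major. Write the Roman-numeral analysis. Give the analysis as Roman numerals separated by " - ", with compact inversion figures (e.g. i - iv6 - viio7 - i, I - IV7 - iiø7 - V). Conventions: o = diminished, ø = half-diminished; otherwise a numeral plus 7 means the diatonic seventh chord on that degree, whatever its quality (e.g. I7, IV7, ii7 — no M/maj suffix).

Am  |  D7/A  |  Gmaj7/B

Am: minor triad on A = scale degree 2 → ii.
D7/A: dominant seventh chord on D = scale degree 5 → V43.
Gmaj7/B: major seventh chord on G = scale degree 1 → I65.

ii - V43 - I65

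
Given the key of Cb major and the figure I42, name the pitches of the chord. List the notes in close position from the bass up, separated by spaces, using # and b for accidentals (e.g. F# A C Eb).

Bb Cb Eb Gb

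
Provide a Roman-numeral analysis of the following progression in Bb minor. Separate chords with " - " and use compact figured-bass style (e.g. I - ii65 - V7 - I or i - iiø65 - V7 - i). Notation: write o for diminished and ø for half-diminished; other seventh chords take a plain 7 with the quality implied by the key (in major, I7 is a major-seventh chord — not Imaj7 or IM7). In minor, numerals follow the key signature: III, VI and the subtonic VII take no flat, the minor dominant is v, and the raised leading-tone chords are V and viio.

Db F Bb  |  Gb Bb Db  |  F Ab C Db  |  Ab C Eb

i6 - VI - III65 - VII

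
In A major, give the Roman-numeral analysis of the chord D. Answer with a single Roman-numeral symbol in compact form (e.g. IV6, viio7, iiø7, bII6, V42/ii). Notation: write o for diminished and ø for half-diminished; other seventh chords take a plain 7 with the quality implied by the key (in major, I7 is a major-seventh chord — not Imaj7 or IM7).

Stacked in thirds the chord is D-F#-A: a major triad on D.
In A major, D is the subdominant; the diatonic major triad there is IV.

IV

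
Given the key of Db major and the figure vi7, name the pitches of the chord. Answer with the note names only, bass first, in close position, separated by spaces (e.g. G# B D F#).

The numeral's case and figure indicate a minor seventh chord. In Db major its root, the sixth degree, is Bb.
That chord is spelled Bb-Db-F-Ab.

Bb Db F Ab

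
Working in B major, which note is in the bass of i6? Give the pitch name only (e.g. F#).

i in B major has root B; the chord is B-D-F#.
The figure 6 means first inversion — the third is in the bass.

D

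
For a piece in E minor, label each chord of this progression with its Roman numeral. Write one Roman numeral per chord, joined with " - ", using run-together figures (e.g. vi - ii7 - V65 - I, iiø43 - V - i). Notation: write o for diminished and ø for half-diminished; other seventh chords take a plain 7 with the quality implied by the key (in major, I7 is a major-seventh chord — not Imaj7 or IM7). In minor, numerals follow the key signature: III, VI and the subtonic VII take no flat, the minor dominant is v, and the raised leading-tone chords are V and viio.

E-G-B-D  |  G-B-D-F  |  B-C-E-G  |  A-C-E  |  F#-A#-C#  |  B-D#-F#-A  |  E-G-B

E-G-B-D: minor seventh chord on E = scale degree 1 → i7.
G-B-D-F: a dominant seventh chord on G, the applied dominant of VI → V7/VI.
B-C-E-G: root C is the submediant; major seventh chord there is VI42.
A-C-E: root A is the subdominant; minor triad there is iv.
F#-A#-C#: chromatic; F# is V of V, so V/V.
B-D#-F#-A: dominant seventh chord on B = scale degree 5 → V7.
E-G-B: root E is the tonic; minor triad there is i.

i7 - V7/VI - VI42 - iv - V/V - V7 - i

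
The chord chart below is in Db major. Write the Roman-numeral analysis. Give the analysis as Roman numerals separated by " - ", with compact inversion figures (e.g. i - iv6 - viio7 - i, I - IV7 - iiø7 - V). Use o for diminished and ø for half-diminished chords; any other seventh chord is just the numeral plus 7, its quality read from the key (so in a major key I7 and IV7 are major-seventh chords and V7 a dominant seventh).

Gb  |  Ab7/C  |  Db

Gb: major triad on Gb = scale degree 4 → IV.
Ab7/C has root Ab, degree 5 in Db major, so V65.
Db: root Db is the tonic; major triad there is I.

IV - V65 - I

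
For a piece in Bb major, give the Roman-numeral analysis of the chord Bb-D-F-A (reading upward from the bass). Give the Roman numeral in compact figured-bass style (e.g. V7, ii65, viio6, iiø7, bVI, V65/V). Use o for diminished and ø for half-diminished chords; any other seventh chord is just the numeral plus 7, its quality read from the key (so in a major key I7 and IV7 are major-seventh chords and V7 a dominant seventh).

The pitches Bb-D-F-A form a major seventh chord rooted on Bb.
In Bb major, Bb is the tonic; the diatonic major seventh chord there is I7.

I7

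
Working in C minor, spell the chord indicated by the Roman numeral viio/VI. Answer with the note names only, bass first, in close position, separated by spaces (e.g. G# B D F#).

G Bb Db

viio/VI is a secondary leading-tone chord. The target VI is Ab in C minor; the applied chord is rooted a semitone below, on G.
Building a diminished triad on G gives G-Bb-Db.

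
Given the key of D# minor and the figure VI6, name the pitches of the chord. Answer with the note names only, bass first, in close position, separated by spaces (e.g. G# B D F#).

D# F# B

The numeral's case and figure indicate a major triad. In D# minor its root, scale degree 6, is B.
Stacking thirds from B gives B-D#-F#.
With the 6 figure the chord is in first inversion; from the bass D# upward in close position it reads D#-F#-B.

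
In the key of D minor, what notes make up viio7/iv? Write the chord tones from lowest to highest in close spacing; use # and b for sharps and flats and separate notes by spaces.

F# A C Eb

The slash marks an applied leading-tone chord: viio of iv. In D minor, iv is G, so the leading tone to it is F#, a half step below.
Building a fully diminished seventh chord on F# gives F#-A-C-Eb.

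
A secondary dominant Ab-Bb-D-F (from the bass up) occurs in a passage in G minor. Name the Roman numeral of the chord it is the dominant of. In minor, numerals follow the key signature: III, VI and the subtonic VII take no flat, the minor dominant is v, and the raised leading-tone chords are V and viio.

VI

The chord is a dominant seventh chord on Bb.
A dominant resolves down a perfect fifth: Bb → Eb. In G minor, Eb is scale degree 6, i.e. VI.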